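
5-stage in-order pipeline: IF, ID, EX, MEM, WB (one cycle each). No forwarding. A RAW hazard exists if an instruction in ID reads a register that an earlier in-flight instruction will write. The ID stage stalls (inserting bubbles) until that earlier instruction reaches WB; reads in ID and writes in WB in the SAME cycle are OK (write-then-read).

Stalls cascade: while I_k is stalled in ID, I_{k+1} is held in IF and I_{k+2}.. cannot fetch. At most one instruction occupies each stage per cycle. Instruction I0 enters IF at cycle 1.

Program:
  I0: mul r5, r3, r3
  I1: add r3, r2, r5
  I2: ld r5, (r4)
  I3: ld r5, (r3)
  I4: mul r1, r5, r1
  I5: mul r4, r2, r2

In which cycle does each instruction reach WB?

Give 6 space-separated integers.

I0 mul r5 <- r3,r3: IF@1 ID@2 stall=0 (-) EX@3 MEM@4 WB@5
I1 add r3 <- r2,r5: IF@2 ID@3 stall=2 (RAW on I0.r5 (WB@5)) EX@6 MEM@7 WB@8
I2 ld r5 <- r4: IF@3 ID@6 stall=0 (-) EX@7 MEM@8 WB@9
I3 ld r5 <- r3: IF@6 ID@7 stall=1 (RAW on I1.r3 (WB@8)) EX@9 MEM@10 WB@11
I4 mul r1 <- r5,r1: IF@7 ID@9 stall=2 (RAW on I3.r5 (WB@11)) EX@12 MEM@13 WB@14
I5 mul r4 <- r2,r2: IF@9 ID@12 stall=0 (-) EX@13 MEM@14 WB@15

Answer: 5 8 9 11 14 15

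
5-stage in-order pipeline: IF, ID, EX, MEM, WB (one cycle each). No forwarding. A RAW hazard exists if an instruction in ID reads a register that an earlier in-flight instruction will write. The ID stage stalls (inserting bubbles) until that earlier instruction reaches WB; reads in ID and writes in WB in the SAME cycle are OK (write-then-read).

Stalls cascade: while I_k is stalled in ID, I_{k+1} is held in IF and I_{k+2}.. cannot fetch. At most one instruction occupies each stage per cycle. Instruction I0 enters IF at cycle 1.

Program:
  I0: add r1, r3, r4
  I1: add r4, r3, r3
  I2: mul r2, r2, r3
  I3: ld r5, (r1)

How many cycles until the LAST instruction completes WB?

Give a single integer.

I0 add r1 <- r3,r4: IF@1 ID@2 stall=0 (-) EX@3 MEM@4 WB@5
I1 add r4 <- r3,r3: IF@2 ID@3 stall=0 (-) EX@4 MEM@5 WB@6
I2 mul r2 <- r2,r3: IF@3 ID@4 stall=0 (-) EX@5 MEM@6 WB@7
I3 ld r5 <- r1: IF@4 ID@5 stall=0 (-) EX@6 MEM@7 WB@8

Answer: 8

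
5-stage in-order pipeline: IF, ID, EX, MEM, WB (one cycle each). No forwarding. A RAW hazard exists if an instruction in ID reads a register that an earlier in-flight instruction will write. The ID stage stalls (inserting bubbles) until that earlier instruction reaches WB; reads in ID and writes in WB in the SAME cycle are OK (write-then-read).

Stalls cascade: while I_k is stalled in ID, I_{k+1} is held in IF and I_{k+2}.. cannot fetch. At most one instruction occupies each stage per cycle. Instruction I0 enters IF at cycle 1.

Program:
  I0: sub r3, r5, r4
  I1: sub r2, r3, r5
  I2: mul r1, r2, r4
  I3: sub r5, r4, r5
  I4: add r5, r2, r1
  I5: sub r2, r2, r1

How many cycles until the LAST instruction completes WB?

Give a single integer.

Answer: 15

Derivation:
I0 sub r3 <- r5,r4: IF@1 ID@2 stall=0 (-) EX@3 MEM@4 WB@5
I1 sub r2 <- r3,r5: IF@2 ID@3 stall=2 (RAW on I0.r3 (WB@5)) EX@6 MEM@7 WB@8
I2 mul r1 <- r2,r4: IF@3 ID@6 stall=2 (RAW on I1.r2 (WB@8)) EX@9 MEM@10 WB@11
I3 sub r5 <- r4,r5: IF@6 ID@9 stall=0 (-) EX@10 MEM@11 WB@12
I4 add r5 <- r2,r1: IF@9 ID@10 stall=1 (RAW on I2.r1 (WB@11)) EX@12 MEM@13 WB@14
I5 sub r2 <- r2,r1: IF@10 ID@12 stall=0 (-) EX@13 MEM@14 WB@15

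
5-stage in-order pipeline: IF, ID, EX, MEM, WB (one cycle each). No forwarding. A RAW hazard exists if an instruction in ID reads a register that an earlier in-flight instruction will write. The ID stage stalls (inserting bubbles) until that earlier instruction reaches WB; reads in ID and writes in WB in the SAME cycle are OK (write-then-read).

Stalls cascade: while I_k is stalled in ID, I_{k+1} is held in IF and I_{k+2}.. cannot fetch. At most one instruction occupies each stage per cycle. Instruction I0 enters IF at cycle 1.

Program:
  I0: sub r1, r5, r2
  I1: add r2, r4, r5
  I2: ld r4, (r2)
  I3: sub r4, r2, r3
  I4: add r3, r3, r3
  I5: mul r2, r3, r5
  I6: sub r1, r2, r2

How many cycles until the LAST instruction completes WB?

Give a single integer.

Answer: 17

Derivation:
I0 sub r1 <- r5,r2: IF@1 ID@2 stall=0 (-) EX@3 MEM@4 WB@5
I1 add r2 <- r4,r5: IF@2 ID@3 stall=0 (-) EX@4 MEM@5 WB@6
I2 ld r4 <- r2: IF@3 ID@4 stall=2 (RAW on I1.r2 (WB@6)) EX@7 MEM@8 WB@9
I3 sub r4 <- r2,r3: IF@4 ID@7 stall=0 (-) EX@8 MEM@9 WB@10
I4 add r3 <- r3,r3: IF@7 ID@8 stall=0 (-) EX@9 MEM@10 WB@11
I5 mul r2 <- r3,r5: IF@8 ID@9 stall=2 (RAW on I4.r3 (WB@11)) EX@12 MEM@13 WB@14
I6 sub r1 <- r2,r2: IF@9 ID@12 stall=2 (RAW on I5.r2 (WB@14)) EX@15 MEM@16 WB@17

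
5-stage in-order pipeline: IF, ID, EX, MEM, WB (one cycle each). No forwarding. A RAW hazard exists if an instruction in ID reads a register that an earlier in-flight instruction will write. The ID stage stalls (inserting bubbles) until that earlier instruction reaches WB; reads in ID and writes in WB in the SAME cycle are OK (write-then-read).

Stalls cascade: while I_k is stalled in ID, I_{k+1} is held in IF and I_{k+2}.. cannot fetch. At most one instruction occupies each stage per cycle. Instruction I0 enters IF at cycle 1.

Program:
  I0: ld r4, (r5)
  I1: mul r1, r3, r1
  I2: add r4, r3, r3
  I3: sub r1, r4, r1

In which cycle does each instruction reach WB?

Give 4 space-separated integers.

I0 ld r4 <- r5: IF@1 ID@2 stall=0 (-) EX@3 MEM@4 WB@5
I1 mul r1 <- r3,r1: IF@2 ID@3 stall=0 (-) EX@4 MEM@5 WB@6
I2 add r4 <- r3,r3: IF@3 ID@4 stall=0 (-) EX@5 MEM@6 WB@7
I3 sub r1 <- r4,r1: IF@4 ID@5 stall=2 (RAW on I2.r4 (WB@7)) EX@8 MEM@9 WB@10

Answer: 5 6 7 10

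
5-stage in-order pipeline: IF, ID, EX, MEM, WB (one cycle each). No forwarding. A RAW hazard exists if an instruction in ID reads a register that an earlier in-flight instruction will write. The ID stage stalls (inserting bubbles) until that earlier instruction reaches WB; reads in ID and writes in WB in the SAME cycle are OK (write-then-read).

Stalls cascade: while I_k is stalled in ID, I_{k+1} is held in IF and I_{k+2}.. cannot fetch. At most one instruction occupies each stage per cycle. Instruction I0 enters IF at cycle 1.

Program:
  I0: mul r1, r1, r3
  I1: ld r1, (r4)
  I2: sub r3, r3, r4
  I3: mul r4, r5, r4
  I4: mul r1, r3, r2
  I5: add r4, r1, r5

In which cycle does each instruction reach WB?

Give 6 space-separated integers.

Answer: 5 6 7 8 10 13

Derivation:
I0 mul r1 <- r1,r3: IF@1 ID@2 stall=0 (-) EX@3 MEM@4 WB@5
I1 ld r1 <- r4: IF@2 ID@3 stall=0 (-) EX@4 MEM@5 WB@6
I2 sub r3 <- r3,r4: IF@3 ID@4 stall=0 (-) EX@5 MEM@6 WB@7
I3 mul r4 <- r5,r4: IF@4 ID@5 stall=0 (-) EX@6 MEM@7 WB@8
I4 mul r1 <- r3,r2: IF@5 ID@6 stall=1 (RAW on I2.r3 (WB@7)) EX@8 MEM@9 WB@10
I5 add r4 <- r1,r5: IF@6 ID@8 stall=2 (RAW on I4.r1 (WB@10)) EX@11 MEM@12 WB@13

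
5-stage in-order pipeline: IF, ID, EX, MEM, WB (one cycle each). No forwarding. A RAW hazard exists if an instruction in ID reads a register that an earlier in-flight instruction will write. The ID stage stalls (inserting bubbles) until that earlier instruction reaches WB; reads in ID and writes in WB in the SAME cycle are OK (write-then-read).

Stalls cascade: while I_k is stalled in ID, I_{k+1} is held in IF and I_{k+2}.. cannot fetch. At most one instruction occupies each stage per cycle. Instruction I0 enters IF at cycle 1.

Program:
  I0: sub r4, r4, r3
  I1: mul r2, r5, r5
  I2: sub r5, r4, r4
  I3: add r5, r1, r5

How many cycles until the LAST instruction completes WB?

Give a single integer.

I0 sub r4 <- r4,r3: IF@1 ID@2 stall=0 (-) EX@3 MEM@4 WB@5
I1 mul r2 <- r5,r5: IF@2 ID@3 stall=0 (-) EX@4 MEM@5 WB@6
I2 sub r5 <- r4,r4: IF@3 ID@4 stall=1 (RAW on I0.r4 (WB@5)) EX@6 MEM@7 WB@8
I3 add r5 <- r1,r5: IF@4 ID@6 stall=2 (RAW on I2.r5 (WB@8)) EX@9 MEM@10 WB@11

Answer: 11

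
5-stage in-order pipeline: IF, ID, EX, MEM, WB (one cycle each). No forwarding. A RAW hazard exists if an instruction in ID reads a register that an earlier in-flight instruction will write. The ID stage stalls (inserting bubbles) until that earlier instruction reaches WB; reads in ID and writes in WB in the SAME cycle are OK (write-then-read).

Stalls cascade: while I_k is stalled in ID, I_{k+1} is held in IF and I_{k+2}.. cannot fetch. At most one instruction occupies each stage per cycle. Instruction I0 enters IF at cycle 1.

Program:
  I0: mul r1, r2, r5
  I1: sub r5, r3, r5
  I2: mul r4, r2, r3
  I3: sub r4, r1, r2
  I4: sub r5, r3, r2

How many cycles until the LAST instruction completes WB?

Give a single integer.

Answer: 9

Derivation:
I0 mul r1 <- r2,r5: IF@1 ID@2 stall=0 (-) EX@3 MEM@4 WB@5
I1 sub r5 <- r3,r5: IF@2 ID@3 stall=0 (-) EX@4 MEM@5 WB@6
I2 mul r4 <- r2,r3: IF@3 ID@4 stall=0 (-) EX@5 MEM@6 WB@7
I3 sub r4 <- r1,r2: IF@4 ID@5 stall=0 (-) EX@6 MEM@7 WB@8
I4 sub r5 <- r3,r2: IF@5 ID@6 stall=0 (-) EX@7 MEM@8 WB@9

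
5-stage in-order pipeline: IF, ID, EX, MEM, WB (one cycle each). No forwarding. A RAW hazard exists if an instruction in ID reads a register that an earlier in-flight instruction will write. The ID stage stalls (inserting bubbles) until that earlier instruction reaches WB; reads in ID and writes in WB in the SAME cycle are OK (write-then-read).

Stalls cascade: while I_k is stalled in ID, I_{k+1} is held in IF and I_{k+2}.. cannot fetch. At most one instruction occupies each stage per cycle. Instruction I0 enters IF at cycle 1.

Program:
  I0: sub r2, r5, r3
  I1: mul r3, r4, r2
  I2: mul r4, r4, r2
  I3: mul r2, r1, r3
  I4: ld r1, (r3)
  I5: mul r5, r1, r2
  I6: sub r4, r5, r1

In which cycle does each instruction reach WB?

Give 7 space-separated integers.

I0 sub r2 <- r5,r3: IF@1 ID@2 stall=0 (-) EX@3 MEM@4 WB@5
I1 mul r3 <- r4,r2: IF@2 ID@3 stall=2 (RAW on I0.r2 (WB@5)) EX@6 MEM@7 WB@8
I2 mul r4 <- r4,r2: IF@3 ID@6 stall=0 (-) EX@7 MEM@8 WB@9
I3 mul r2 <- r1,r3: IF@6 ID@7 stall=1 (RAW on I1.r3 (WB@8)) EX@9 MEM@10 WB@11
I4 ld r1 <- r3: IF@7 ID@9 stall=0 (-) EX@10 MEM@11 WB@12
I5 mul r5 <- r1,r2: IF@9 ID@10 stall=2 (RAW on I4.r1 (WB@12)) EX@13 MEM@14 WB@15
I6 sub r4 <- r5,r1: IF@10 ID@13 stall=2 (RAW on I5.r5 (WB@15)) EX@16 MEM@17 WB@18

Answer: 5 8 9 11 12 15 18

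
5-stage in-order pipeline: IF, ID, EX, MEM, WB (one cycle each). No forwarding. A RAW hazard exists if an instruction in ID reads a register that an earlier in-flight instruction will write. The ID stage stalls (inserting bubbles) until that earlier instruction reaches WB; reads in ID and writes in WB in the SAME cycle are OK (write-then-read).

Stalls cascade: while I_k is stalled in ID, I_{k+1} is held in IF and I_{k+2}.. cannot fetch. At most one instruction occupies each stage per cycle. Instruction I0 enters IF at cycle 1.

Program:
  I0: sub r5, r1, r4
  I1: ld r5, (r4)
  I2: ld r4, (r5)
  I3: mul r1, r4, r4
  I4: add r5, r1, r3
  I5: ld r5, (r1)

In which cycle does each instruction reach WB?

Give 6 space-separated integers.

Answer: 5 6 9 12 15 16

Derivation:
I0 sub r5 <- r1,r4: IF@1 ID@2 stall=0 (-) EX@3 MEM@4 WB@5
I1 ld r5 <- r4: IF@2 ID@3 stall=0 (-) EX@4 MEM@5 WB@6
I2 ld r4 <- r5: IF@3 ID@4 stall=2 (RAW on I1.r5 (WB@6)) EX@7 MEM@8 WB@9
I3 mul r1 <- r4,r4: IF@4 ID@7 stall=2 (RAW on I2.r4 (WB@9)) EX@10 MEM@11 WB@12
I4 add r5 <- r1,r3: IF@7 ID@10 stall=2 (RAW on I3.r1 (WB@12)) EX@13 MEM@14 WB@15
I5 ld r5 <- r1: IF@10 ID@13 stall=0 (-) EX@14 MEM@15 WB@16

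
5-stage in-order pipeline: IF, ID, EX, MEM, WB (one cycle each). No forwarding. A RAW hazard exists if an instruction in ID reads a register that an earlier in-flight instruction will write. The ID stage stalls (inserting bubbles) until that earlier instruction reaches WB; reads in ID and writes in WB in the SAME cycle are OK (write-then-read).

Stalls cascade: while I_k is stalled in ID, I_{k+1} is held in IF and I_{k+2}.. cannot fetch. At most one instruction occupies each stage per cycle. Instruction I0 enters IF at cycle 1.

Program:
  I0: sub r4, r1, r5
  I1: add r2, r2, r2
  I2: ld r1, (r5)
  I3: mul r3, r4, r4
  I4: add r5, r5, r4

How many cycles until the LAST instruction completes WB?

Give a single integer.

Answer: 9

Derivation:
I0 sub r4 <- r1,r5: IF@1 ID@2 stall=0 (-) EX@3 MEM@4 WB@5
I1 add r2 <- r2,r2: IF@2 ID@3 stall=0 (-) EX@4 MEM@5 WB@6
I2 ld r1 <- r5: IF@3 ID@4 stall=0 (-) EX@5 MEM@6 WB@7
I3 mul r3 <- r4,r4: IF@4 ID@5 stall=0 (-) EX@6 MEM@7 WB@8
I4 add r5 <- r5,r4: IF@5 ID@6 stall=0 (-) EX@7 MEM@8 WB@9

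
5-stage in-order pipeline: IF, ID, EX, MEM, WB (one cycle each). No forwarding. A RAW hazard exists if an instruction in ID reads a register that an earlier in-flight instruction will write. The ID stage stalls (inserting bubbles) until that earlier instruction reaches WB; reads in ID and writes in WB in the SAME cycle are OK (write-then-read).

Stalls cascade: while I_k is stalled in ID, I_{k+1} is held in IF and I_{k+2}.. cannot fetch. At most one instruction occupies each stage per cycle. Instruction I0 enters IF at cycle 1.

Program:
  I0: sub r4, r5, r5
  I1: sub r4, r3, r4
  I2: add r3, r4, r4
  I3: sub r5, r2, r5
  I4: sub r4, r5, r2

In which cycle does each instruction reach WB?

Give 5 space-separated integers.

Answer: 5 8 11 12 15

Derivation:
I0 sub r4 <- r5,r5: IF@1 ID@2 stall=0 (-) EX@3 MEM@4 WB@5
I1 sub r4 <- r3,r4: IF@2 ID@3 stall=2 (RAW on I0.r4 (WB@5)) EX@6 MEM@7 WB@8
I2 add r3 <- r4,r4: IF@3 ID@6 stall=2 (RAW on I1.r4 (WB@8)) EX@9 MEM@10 WB@11
I3 sub r5 <- r2,r5: IF@6 ID@9 stall=0 (-) EX@10 MEM@11 WB@12
I4 sub r4 <- r5,r2: IF@9 ID@10 stall=2 (RAW on I3.r5 (WB@12)) EX@13 MEM@14 WB@15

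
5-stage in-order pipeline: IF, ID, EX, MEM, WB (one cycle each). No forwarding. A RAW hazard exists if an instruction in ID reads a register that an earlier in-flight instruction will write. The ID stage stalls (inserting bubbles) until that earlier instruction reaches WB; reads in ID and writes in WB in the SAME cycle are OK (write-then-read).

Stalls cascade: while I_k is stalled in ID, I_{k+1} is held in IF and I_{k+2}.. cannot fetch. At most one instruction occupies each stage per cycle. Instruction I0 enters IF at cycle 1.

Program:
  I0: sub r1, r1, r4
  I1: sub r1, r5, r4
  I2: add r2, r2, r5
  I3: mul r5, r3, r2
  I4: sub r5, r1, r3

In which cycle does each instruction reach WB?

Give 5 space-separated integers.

Answer: 5 6 7 10 11

Derivation:
I0 sub r1 <- r1,r4: IF@1 ID@2 stall=0 (-) EX@3 MEM@4 WB@5
I1 sub r1 <- r5,r4: IF@2 ID@3 stall=0 (-) EX@4 MEM@5 WB@6
I2 add r2 <- r2,r5: IF@3 ID@4 stall=0 (-) EX@5 MEM@6 WB@7
I3 mul r5 <- r3,r2: IF@4 ID@5 stall=2 (RAW on I2.r2 (WB@7)) EX@8 MEM@9 WB@10
I4 sub r5 <- r1,r3: IF@5 ID@8 stall=0 (-) EX@9 MEM@10 WB@11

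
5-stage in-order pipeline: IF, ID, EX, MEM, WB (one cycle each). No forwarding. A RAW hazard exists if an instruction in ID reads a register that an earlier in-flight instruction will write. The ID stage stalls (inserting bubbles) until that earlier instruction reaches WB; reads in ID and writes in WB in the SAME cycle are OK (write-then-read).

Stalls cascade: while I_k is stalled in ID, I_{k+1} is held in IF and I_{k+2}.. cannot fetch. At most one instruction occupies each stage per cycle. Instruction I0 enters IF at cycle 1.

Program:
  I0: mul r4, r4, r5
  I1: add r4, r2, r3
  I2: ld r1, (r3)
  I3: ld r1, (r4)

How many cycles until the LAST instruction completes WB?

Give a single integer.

Answer: 9

Derivation:
I0 mul r4 <- r4,r5: IF@1 ID@2 stall=0 (-) EX@3 MEM@4 WB@5
I1 add r4 <- r2,r3: IF@2 ID@3 stall=0 (-) EX@4 MEM@5 WB@6
I2 ld r1 <- r3: IF@3 ID@4 stall=0 (-) EX@5 MEM@6 WB@7
I3 ld r1 <- r4: IF@4 ID@5 stall=1 (RAW on I1.r4 (WB@6)) EX@7 MEM@8 WB@9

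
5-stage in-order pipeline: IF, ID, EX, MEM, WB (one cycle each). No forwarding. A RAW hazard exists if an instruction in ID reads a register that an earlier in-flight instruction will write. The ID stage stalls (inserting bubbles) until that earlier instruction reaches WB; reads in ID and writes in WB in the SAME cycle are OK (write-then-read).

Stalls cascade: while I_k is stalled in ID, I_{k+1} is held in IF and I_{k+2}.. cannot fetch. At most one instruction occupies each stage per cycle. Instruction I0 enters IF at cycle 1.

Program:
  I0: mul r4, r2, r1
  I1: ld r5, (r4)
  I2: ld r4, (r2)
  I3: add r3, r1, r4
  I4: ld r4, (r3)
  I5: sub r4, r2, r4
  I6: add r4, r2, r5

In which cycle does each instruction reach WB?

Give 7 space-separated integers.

Answer: 5 8 9 12 15 18 19

Derivation:
I0 mul r4 <- r2,r1: IF@1 ID@2 stall=0 (-) EX@3 MEM@4 WB@5
I1 ld r5 <- r4: IF@2 ID@3 stall=2 (RAW on I0.r4 (WB@5)) EX@6 MEM@7 WB@8
I2 ld r4 <- r2: IF@3 ID@6 stall=0 (-) EX@7 MEM@8 WB@9
I3 add r3 <- r1,r4: IF@6 ID@7 stall=2 (RAW on I2.r4 (WB@9)) EX@10 MEM@11 WB@12
I4 ld r4 <- r3: IF@7 ID@10 stall=2 (RAW on I3.r3 (WB@12)) EX@13 MEM@14 WB@15
I5 sub r4 <- r2,r4: IF@10 ID@13 stall=2 (RAW on I4.r4 (WB@15)) EX@16 MEM@17 WB@18
I6 add r4 <- r2,r5: IF@13 ID@16 stall=0 (-) EX@17 MEM@18 WB@19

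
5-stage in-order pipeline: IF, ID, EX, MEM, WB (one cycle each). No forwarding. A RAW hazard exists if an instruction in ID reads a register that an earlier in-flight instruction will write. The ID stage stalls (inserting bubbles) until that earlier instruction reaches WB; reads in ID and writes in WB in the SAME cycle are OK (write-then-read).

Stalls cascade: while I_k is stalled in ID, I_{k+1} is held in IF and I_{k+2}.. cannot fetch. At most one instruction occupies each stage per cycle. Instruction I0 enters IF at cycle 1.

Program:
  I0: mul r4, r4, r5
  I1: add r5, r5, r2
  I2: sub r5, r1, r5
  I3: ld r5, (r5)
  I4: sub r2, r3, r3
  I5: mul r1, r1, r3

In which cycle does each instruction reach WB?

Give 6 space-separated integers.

I0 mul r4 <- r4,r5: IF@1 ID@2 stall=0 (-) EX@3 MEM@4 WB@5
I1 add r5 <- r5,r2: IF@2 ID@3 stall=0 (-) EX@4 MEM@5 WB@6
I2 sub r5 <- r1,r5: IF@3 ID@4 stall=2 (RAW on I1.r5 (WB@6)) EX@7 MEM@8 WB@9
I3 ld r5 <- r5: IF@4 ID@7 stall=2 (RAW on I2.r5 (WB@9)) EX@10 MEM@11 WB@12
I4 sub r2 <- r3,r3: IF@7 ID@10 stall=0 (-) EX@11 MEM@12 WB@13
I5 mul r1 <- r1,r3: IF@10 ID@11 stall=0 (-) EX@12 MEM@13 WB@14

Answer: 5 6 9 12 13 14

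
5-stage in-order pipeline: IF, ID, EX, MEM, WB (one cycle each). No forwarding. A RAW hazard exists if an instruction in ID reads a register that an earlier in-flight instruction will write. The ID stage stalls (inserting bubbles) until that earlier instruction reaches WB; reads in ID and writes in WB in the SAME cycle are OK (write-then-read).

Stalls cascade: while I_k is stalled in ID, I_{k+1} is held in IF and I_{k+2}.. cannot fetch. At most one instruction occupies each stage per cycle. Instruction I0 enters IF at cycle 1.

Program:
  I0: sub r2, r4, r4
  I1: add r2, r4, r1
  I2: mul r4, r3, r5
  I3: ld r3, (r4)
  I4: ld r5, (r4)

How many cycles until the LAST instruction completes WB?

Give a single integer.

I0 sub r2 <- r4,r4: IF@1 ID@2 stall=0 (-) EX@3 MEM@4 WB@5
I1 add r2 <- r4,r1: IF@2 ID@3 stall=0 (-) EX@4 MEM@5 WB@6
I2 mul r4 <- r3,r5: IF@3 ID@4 stall=0 (-) EX@5 MEM@6 WB@7
I3 ld r3 <- r4: IF@4 ID@5 stall=2 (RAW on I2.r4 (WB@7)) EX@8 MEM@9 WB@10
I4 ld r5 <- r4: IF@5 ID@8 stall=0 (-) EX@9 MEM@10 WB@11

Answer: 11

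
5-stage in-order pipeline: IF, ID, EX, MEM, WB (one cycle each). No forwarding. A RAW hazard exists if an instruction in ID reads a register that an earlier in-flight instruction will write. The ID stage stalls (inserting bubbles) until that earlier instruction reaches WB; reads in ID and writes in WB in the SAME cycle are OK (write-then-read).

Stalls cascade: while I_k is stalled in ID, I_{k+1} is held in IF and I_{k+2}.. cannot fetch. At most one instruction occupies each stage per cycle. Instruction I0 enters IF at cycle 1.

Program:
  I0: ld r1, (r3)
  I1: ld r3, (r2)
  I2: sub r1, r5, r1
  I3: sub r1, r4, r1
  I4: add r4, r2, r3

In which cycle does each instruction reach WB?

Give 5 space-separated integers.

Answer: 5 6 8 11 12

Derivation:
I0 ld r1 <- r3: IF@1 ID@2 stall=0 (-) EX@3 MEM@4 WB@5
I1 ld r3 <- r2: IF@2 ID@3 stall=0 (-) EX@4 MEM@5 WB@6
I2 sub r1 <- r5,r1: IF@3 ID@4 stall=1 (RAW on I0.r1 (WB@5)) EX@6 MEM@7 WB@8
I3 sub r1 <- r4,r1: IF@4 ID@6 stall=2 (RAW on I2.r1 (WB@8)) EX@9 MEM@10 WB@11
I4 add r4 <- r2,r3: IF@6 ID@9 stall=0 (-) EX@10 MEM@11 WB@12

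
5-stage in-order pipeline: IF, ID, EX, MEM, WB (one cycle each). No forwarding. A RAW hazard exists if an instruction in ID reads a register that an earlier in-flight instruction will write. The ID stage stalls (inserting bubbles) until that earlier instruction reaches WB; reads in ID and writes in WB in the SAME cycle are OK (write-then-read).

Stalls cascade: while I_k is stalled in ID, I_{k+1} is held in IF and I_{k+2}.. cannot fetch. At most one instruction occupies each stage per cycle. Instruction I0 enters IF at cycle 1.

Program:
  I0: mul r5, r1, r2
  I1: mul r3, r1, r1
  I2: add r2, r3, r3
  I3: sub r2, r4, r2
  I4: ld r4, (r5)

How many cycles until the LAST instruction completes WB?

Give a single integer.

Answer: 13

Derivation:
I0 mul r5 <- r1,r2: IF@1 ID@2 stall=0 (-) EX@3 MEM@4 WB@5
I1 mul r3 <- r1,r1: IF@2 ID@3 stall=0 (-) EX@4 MEM@5 WB@6
I2 add r2 <- r3,r3: IF@3 ID@4 stall=2 (RAW on I1.r3 (WB@6)) EX@7 MEM@8 WB@9
I3 sub r2 <- r4,r2: IF@4 ID@7 stall=2 (RAW on I2.r2 (WB@9)) EX@10 MEM@11 WB@12
I4 ld r4 <- r5: IF@7 ID@10 stall=0 (-) EX@11 MEM@12 WB@13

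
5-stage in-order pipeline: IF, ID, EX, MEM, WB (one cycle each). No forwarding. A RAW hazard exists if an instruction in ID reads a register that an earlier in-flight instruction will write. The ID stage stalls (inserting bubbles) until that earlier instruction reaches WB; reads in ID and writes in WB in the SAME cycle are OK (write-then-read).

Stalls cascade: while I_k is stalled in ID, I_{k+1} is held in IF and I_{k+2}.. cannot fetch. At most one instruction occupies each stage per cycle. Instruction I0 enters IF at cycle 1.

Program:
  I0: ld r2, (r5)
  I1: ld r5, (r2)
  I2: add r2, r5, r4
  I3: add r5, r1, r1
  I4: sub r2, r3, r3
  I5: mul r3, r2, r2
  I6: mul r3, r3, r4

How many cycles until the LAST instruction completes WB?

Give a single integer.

I0 ld r2 <- r5: IF@1 ID@2 stall=0 (-) EX@3 MEM@4 WB@5
I1 ld r5 <- r2: IF@2 ID@3 stall=2 (RAW on I0.r2 (WB@5)) EX@6 MEM@7 WB@8
I2 add r2 <- r5,r4: IF@3 ID@6 stall=2 (RAW on I1.r5 (WB@8)) EX@9 MEM@10 WB@11
I3 add r5 <- r1,r1: IF@6 ID@9 stall=0 (-) EX@10 MEM@11 WB@12
I4 sub r2 <- r3,r3: IF@9 ID@10 stall=0 (-) EX@11 MEM@12 WB@13
I5 mul r3 <- r2,r2: IF@10 ID@11 stall=2 (RAW on I4.r2 (WB@13)) EX@14 MEM@15 WB@16
I6 mul r3 <- r3,r4: IF@11 ID@14 stall=2 (RAW on I5.r3 (WB@16)) EX@17 MEM@18 WB@19

Answer: 19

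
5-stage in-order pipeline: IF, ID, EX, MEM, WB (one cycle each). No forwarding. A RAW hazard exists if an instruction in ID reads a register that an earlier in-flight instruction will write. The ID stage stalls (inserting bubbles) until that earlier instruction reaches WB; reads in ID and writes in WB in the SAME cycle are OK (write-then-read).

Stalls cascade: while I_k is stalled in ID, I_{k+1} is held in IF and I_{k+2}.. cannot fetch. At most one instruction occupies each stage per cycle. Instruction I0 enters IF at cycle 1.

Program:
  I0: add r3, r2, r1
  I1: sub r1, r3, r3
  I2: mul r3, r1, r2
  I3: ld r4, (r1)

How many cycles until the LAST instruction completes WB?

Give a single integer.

I0 add r3 <- r2,r1: IF@1 ID@2 stall=0 (-) EX@3 MEM@4 WB@5
I1 sub r1 <- r3,r3: IF@2 ID@3 stall=2 (RAW on I0.r3 (WB@5)) EX@6 MEM@7 WB@8
I2 mul r3 <- r1,r2: IF@3 ID@6 stall=2 (RAW on I1.r1 (WB@8)) EX@9 MEM@10 WB@11
I3 ld r4 <- r1: IF@6 ID@9 stall=0 (-) EX@10 MEM@11 WB@12

Answer: 12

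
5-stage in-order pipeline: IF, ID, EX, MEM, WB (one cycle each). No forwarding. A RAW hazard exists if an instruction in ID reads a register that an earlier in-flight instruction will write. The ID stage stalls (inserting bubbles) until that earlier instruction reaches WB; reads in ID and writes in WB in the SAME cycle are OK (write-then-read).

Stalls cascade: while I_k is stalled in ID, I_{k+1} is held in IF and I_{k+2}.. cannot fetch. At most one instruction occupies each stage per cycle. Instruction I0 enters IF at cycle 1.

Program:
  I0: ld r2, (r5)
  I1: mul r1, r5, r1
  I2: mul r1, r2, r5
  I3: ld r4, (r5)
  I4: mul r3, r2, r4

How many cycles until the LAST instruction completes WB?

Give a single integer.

Answer: 12

Derivation:
I0 ld r2 <- r5: IF@1 ID@2 stall=0 (-) EX@3 MEM@4 WB@5
I1 mul r1 <- r5,r1: IF@2 ID@3 stall=0 (-) EX@4 MEM@5 WB@6
I2 mul r1 <- r2,r5: IF@3 ID@4 stall=1 (RAW on I0.r2 (WB@5)) EX@6 MEM@7 WB@8
I3 ld r4 <- r5: IF@4 ID@6 stall=0 (-) EX@7 MEM@8 WB@9
I4 mul r3 <- r2,r4: IF@6 ID@7 stall=2 (RAW on I3.r4 (WB@9)) EX@10 MEM@11 WB@12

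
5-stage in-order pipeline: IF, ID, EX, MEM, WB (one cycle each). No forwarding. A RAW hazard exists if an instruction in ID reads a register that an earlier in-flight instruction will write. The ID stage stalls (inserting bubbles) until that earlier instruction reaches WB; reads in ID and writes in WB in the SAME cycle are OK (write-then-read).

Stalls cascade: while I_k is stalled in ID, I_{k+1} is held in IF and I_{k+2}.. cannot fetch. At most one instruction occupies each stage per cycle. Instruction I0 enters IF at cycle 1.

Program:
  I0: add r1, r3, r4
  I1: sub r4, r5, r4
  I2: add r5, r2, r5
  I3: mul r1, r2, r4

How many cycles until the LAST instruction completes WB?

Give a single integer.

I0 add r1 <- r3,r4: IF@1 ID@2 stall=0 (-) EX@3 MEM@4 WB@5
I1 sub r4 <- r5,r4: IF@2 ID@3 stall=0 (-) EX@4 MEM@5 WB@6
I2 add r5 <- r2,r5: IF@3 ID@4 stall=0 (-) EX@5 MEM@6 WB@7
I3 mul r1 <- r2,r4: IF@4 ID@5 stall=1 (RAW on I1.r4 (WB@6)) EX@7 MEM@8 WB@9

Answer: 9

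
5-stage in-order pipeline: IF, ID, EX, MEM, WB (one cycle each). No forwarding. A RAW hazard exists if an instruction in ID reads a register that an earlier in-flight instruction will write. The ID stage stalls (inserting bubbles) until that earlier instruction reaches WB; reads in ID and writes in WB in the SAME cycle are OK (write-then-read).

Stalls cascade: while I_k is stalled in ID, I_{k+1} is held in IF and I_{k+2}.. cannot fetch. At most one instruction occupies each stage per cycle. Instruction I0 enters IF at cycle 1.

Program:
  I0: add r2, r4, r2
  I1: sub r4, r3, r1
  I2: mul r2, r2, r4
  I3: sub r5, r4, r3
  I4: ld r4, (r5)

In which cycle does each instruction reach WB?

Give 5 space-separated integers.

Answer: 5 6 9 10 13

Derivation:
I0 add r2 <- r4,r2: IF@1 ID@2 stall=0 (-) EX@3 MEM@4 WB@5
I1 sub r4 <- r3,r1: IF@2 ID@3 stall=0 (-) EX@4 MEM@5 WB@6
I2 mul r2 <- r2,r4: IF@3 ID@4 stall=2 (RAW on I1.r4 (WB@6)) EX@7 MEM@8 WB@9
I3 sub r5 <- r4,r3: IF@4 ID@7 stall=0 (-) EX@8 MEM@9 WB@10
I4 ld r4 <- r5: IF@7 ID@8 stall=2 (RAW on I3.r5 (WB@10)) EX@11 MEM@12 WB@13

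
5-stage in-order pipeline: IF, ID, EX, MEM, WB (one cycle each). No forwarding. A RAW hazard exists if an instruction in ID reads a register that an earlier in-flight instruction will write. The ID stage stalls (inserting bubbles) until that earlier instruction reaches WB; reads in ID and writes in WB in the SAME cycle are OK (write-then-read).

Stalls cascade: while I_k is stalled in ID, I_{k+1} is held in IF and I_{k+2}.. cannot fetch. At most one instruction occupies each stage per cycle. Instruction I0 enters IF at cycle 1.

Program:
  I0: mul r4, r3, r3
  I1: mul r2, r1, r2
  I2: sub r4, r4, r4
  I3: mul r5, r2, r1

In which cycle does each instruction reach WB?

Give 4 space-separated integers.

Answer: 5 6 8 9

Derivation:
I0 mul r4 <- r3,r3: IF@1 ID@2 stall=0 (-) EX@3 MEM@4 WB@5
I1 mul r2 <- r1,r2: IF@2 ID@3 stall=0 (-) EX@4 MEM@5 WB@6
I2 sub r4 <- r4,r4: IF@3 ID@4 stall=1 (RAW on I0.r4 (WB@5)) EX@6 MEM@7 WB@8
I3 mul r5 <- r2,r1: IF@4 ID@6 stall=0 (-) EX@7 MEM@8 WB@9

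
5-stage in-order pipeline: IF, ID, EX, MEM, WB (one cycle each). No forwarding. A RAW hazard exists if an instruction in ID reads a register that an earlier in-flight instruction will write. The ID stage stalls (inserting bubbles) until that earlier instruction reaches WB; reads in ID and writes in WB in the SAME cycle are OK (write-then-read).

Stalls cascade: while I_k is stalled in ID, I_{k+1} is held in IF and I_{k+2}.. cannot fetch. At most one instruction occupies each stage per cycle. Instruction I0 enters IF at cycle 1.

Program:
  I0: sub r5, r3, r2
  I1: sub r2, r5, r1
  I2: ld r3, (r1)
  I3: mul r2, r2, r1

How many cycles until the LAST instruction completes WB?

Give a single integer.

I0 sub r5 <- r3,r2: IF@1 ID@2 stall=0 (-) EX@3 MEM@4 WB@5
I1 sub r2 <- r5,r1: IF@2 ID@3 stall=2 (RAW on I0.r5 (WB@5)) EX@6 MEM@7 WB@8
I2 ld r3 <- r1: IF@3 ID@6 stall=0 (-) EX@7 MEM@8 WB@9
I3 mul r2 <- r2,r1: IF@6 ID@7 stall=1 (RAW on I1.r2 (WB@8)) EX@9 MEM@10 WB@11

Answer: 11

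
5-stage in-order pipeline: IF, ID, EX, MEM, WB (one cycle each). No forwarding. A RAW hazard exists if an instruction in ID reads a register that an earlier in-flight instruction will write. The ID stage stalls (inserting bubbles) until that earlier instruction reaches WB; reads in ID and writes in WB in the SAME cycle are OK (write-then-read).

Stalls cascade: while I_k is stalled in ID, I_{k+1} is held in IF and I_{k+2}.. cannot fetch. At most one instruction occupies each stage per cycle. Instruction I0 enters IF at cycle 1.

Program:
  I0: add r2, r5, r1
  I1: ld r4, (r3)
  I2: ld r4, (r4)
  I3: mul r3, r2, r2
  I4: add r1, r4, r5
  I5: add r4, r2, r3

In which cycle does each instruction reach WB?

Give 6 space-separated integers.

Answer: 5 6 9 10 12 13

Derivation:
I0 add r2 <- r5,r1: IF@1 ID@2 stall=0 (-) EX@3 MEM@4 WB@5
I1 ld r4 <- r3: IF@2 ID@3 stall=0 (-) EX@4 MEM@5 WB@6
I2 ld r4 <- r4: IF@3 ID@4 stall=2 (RAW on I1.r4 (WB@6)) EX@7 MEM@8 WB@9
I3 mul r3 <- r2,r2: IF@4 ID@7 stall=0 (-) EX@8 MEM@9 WB@10
I4 add r1 <- r4,r5: IF@7 ID@8 stall=1 (RAW on I2.r4 (WB@9)) EX@10 MEM@11 WB@12
I5 add r4 <- r2,r3: IF@8 ID@10 stall=0 (-) EX@11 MEM@12 WB@13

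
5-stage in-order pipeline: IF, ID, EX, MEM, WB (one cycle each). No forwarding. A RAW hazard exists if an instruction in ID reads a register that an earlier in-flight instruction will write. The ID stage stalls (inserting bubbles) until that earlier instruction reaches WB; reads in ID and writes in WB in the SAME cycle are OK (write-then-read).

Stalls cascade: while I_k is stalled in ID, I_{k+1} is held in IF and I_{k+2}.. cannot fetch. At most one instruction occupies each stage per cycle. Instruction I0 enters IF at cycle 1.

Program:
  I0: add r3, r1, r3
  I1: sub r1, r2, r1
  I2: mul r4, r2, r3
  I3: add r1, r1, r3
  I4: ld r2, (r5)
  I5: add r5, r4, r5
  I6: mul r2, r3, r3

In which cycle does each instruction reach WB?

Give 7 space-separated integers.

I0 add r3 <- r1,r3: IF@1 ID@2 stall=0 (-) EX@3 MEM@4 WB@5
I1 sub r1 <- r2,r1: IF@2 ID@3 stall=0 (-) EX@4 MEM@5 WB@6
I2 mul r4 <- r2,r3: IF@3 ID@4 stall=1 (RAW on I0.r3 (WB@5)) EX@6 MEM@7 WB@8
I3 add r1 <- r1,r3: IF@4 ID@6 stall=0 (-) EX@7 MEM@8 WB@9
I4 ld r2 <- r5: IF@6 ID@7 stall=0 (-) EX@8 MEM@9 WB@10
I5 add r5 <- r4,r5: IF@7 ID@8 stall=0 (-) EX@9 MEM@10 WB@11
I6 mul r2 <- r3,r3: IF@8 ID@9 stall=0 (-) EX@10 MEM@11 WB@12

Answer: 5 6 8 9 10 11 12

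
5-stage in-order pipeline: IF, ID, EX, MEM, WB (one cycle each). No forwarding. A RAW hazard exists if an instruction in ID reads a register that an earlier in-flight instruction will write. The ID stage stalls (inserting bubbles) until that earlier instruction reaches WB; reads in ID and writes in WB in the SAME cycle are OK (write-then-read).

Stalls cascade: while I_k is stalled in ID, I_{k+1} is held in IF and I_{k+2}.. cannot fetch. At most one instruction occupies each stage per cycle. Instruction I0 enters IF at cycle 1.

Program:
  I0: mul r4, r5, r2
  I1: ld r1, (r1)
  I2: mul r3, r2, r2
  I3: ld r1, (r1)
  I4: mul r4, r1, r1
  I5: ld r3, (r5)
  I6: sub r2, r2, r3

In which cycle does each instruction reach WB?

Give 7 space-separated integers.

I0 mul r4 <- r5,r2: IF@1 ID@2 stall=0 (-) EX@3 MEM@4 WB@5
I1 ld r1 <- r1: IF@2 ID@3 stall=0 (-) EX@4 MEM@5 WB@6
I2 mul r3 <- r2,r2: IF@3 ID@4 stall=0 (-) EX@5 MEM@6 WB@7
I3 ld r1 <- r1: IF@4 ID@5 stall=1 (RAW on I1.r1 (WB@6)) EX@7 MEM@8 WB@9
I4 mul r4 <- r1,r1: IF@5 ID@7 stall=2 (RAW on I3.r1 (WB@9)) EX@10 MEM@11 WB@12
I5 ld r3 <- r5: IF@7 ID@10 stall=0 (-) EX@11 MEM@12 WB@13
I6 sub r2 <- r2,r3: IF@10 ID@11 stall=2 (RAW on I5.r3 (WB@13)) EX@14 MEM@15 WB@16

Answer: 5 6 7 9 12 13 16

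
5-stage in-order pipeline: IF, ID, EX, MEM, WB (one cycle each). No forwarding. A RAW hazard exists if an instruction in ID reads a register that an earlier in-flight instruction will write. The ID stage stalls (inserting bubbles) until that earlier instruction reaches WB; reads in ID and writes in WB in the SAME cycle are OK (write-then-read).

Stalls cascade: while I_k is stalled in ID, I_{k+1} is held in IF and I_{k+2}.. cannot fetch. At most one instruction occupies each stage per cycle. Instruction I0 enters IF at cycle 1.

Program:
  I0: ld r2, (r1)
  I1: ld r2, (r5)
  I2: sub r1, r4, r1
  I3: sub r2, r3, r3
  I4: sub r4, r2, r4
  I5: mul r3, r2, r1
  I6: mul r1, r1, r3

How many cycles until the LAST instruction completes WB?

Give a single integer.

Answer: 15

Derivation:
I0 ld r2 <- r1: IF@1 ID@2 stall=0 (-) EX@3 MEM@4 WB@5
I1 ld r2 <- r5: IF@2 ID@3 stall=0 (-) EX@4 MEM@5 WB@6
I2 sub r1 <- r4,r1: IF@3 ID@4 stall=0 (-) EX@5 MEM@6 WB@7
I3 sub r2 <- r3,r3: IF@4 ID@5 stall=0 (-) EX@6 MEM@7 WB@8
I4 sub r4 <- r2,r4: IF@5 ID@6 stall=2 (RAW on I3.r2 (WB@8)) EX@9 MEM@10 WB@11
I5 mul r3 <- r2,r1: IF@6 ID@9 stall=0 (-) EX@10 MEM@11 WB@12
I6 mul r1 <- r1,r3: IF@9 ID@10 stall=2 (RAW on I5.r3 (WB@12)) EX@13 MEM@14 WB@15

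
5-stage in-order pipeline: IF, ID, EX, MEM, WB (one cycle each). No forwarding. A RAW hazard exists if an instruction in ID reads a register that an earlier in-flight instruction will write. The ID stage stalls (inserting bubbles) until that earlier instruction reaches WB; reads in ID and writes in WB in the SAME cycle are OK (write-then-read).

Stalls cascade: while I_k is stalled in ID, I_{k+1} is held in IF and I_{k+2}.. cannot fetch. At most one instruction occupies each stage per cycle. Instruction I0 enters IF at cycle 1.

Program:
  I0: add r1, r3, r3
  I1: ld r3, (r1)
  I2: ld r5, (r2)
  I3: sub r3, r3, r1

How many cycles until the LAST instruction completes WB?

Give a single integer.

Answer: 11

Derivation:
I0 add r1 <- r3,r3: IF@1 ID@2 stall=0 (-) EX@3 MEM@4 WB@5
I1 ld r3 <- r1: IF@2 ID@3 stall=2 (RAW on I0.r1 (WB@5)) EX@6 MEM@7 WB@8
I2 ld r5 <- r2: IF@3 ID@6 stall=0 (-) EX@7 MEM@8 WB@9
I3 sub r3 <- r3,r1: IF@6 ID@7 stall=1 (RAW on I1.r3 (WB@8)) EX@9 MEM@10 WB@11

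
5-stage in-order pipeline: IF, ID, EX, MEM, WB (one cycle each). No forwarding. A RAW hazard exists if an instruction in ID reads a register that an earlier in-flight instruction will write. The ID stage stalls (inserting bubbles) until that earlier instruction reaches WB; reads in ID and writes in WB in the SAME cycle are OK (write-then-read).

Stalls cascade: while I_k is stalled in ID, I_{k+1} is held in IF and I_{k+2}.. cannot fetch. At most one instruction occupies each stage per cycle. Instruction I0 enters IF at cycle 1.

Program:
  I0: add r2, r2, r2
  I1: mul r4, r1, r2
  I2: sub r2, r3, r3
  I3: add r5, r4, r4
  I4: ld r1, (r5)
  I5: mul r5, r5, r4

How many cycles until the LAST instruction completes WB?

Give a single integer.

Answer: 15

Derivation:
I0 add r2 <- r2,r2: IF@1 ID@2 stall=0 (-) EX@3 MEM@4 WB@5
I1 mul r4 <- r1,r2: IF@2 ID@3 stall=2 (RAW on I0.r2 (WB@5)) EX@6 MEM@7 WB@8
I2 sub r2 <- r3,r3: IF@3 ID@6 stall=0 (-) EX@7 MEM@8 WB@9
I3 add r5 <- r4,r4: IF@6 ID@7 stall=1 (RAW on I1.r4 (WB@8)) EX@9 MEM@10 WB@11
I4 ld r1 <- r5: IF@7 ID@9 stall=2 (RAW on I3.r5 (WB@11)) EX@12 MEM@13 WB@14
I5 mul r5 <- r5,r4: IF@9 ID@12 stall=0 (-) EX@13 MEM@14 WB@15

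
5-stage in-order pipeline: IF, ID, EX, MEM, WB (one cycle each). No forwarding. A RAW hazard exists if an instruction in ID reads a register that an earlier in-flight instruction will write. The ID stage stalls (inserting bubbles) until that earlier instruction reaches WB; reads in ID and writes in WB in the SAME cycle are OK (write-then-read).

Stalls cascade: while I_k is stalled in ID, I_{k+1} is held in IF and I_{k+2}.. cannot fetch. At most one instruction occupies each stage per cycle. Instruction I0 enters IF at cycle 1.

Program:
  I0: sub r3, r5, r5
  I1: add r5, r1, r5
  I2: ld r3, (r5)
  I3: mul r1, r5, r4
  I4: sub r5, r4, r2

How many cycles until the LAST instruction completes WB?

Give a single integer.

Answer: 11

Derivation:
I0 sub r3 <- r5,r5: IF@1 ID@2 stall=0 (-) EX@3 MEM@4 WB@5
I1 add r5 <- r1,r5: IF@2 ID@3 stall=0 (-) EX@4 MEM@5 WB@6
I2 ld r3 <- r5: IF@3 ID@4 stall=2 (RAW on I1.r5 (WB@6)) EX@7 MEM@8 WB@9
I3 mul r1 <- r5,r4: IF@4 ID@7 stall=0 (-) EX@8 MEM@9 WB@10
I4 sub r5 <- r4,r2: IF@7 ID@8 stall=0 (-) EX@9 MEM@10 WB@11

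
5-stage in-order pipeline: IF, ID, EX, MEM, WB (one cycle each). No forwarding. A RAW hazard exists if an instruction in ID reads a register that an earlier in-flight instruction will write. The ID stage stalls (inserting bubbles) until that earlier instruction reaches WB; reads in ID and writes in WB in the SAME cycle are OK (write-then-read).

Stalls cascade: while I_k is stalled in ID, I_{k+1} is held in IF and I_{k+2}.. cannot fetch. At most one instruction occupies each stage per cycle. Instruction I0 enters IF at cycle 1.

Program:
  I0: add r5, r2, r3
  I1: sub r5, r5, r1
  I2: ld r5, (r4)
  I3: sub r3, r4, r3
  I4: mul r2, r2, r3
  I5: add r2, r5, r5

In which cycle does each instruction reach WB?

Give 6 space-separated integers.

Answer: 5 8 9 10 13 14

Derivation:
I0 add r5 <- r2,r3: IF@1 ID@2 stall=0 (-) EX@3 MEM@4 WB@5
I1 sub r5 <- r5,r1: IF@2 ID@3 stall=2 (RAW on I0.r5 (WB@5)) EX@6 MEM@7 WB@8
I2 ld r5 <- r4: IF@3 ID@6 stall=0 (-) EX@7 MEM@8 WB@9
I3 sub r3 <- r4,r3: IF@6 ID@7 stall=0 (-) EX@8 MEM@9 WB@10
I4 mul r2 <- r2,r3: IF@7 ID@8 stall=2 (RAW on I3.r3 (WB@10)) EX@11 MEM@12 WB@13
I5 add r2 <- r5,r5: IF@8 ID@11 stall=0 (-) EX@12 MEM@13 WB@14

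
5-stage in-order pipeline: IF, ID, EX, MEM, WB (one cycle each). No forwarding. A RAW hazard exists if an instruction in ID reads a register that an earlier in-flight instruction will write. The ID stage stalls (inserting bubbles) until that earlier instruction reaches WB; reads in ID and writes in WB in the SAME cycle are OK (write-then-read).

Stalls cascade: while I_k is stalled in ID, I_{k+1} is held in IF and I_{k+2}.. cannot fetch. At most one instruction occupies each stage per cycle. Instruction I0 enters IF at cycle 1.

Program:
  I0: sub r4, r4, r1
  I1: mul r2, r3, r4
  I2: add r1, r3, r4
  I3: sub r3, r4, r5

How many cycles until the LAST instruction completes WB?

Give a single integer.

I0 sub r4 <- r4,r1: IF@1 ID@2 stall=0 (-) EX@3 MEM@4 WB@5
I1 mul r2 <- r3,r4: IF@2 ID@3 stall=2 (RAW on I0.r4 (WB@5)) EX@6 MEM@7 WB@8
I2 add r1 <- r3,r4: IF@3 ID@6 stall=0 (-) EX@7 MEM@8 WB@9
I3 sub r3 <- r4,r5: IF@6 ID@7 stall=0 (-) EX@8 MEM@9 WB@10

Answer: 10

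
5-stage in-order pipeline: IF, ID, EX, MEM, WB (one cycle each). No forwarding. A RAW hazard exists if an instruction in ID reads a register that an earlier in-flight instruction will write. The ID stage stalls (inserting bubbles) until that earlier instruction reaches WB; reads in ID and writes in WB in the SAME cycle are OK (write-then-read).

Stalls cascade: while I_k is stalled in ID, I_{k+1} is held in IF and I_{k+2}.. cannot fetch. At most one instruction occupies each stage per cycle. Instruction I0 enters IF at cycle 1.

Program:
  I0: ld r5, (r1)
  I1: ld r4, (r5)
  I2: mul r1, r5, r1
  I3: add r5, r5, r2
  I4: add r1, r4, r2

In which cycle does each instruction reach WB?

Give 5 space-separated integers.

I0 ld r5 <- r1: IF@1 ID@2 stall=0 (-) EX@3 MEM@4 WB@5
I1 ld r4 <- r5: IF@2 ID@3 stall=2 (RAW on I0.r5 (WB@5)) EX@6 MEM@7 WB@8
I2 mul r1 <- r5,r1: IF@3 ID@6 stall=0 (-) EX@7 MEM@8 WB@9
I3 add r5 <- r5,r2: IF@6 ID@7 stall=0 (-) EX@8 MEM@9 WB@10
I4 add r1 <- r4,r2: IF@7 ID@8 stall=0 (-) EX@9 MEM@10 WB@11

Answer: 5 8 9 10 11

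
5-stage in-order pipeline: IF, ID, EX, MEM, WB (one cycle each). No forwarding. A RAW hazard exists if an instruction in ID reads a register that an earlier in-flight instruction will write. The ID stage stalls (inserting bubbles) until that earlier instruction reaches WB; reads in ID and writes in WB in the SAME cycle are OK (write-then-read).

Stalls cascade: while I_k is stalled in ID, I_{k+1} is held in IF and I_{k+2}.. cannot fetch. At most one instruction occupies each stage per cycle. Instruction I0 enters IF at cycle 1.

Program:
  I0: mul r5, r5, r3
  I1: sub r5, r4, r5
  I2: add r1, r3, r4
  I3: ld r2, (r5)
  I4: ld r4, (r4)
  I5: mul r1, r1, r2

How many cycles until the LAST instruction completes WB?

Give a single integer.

Answer: 14

Derivation:
I0 mul r5 <- r5,r3: IF@1 ID@2 stall=0 (-) EX@3 MEM@4 WB@5
I1 sub r5 <- r4,r5: IF@2 ID@3 stall=2 (RAW on I0.r5 (WB@5)) EX@6 MEM@7 WB@8
I2 add r1 <- r3,r4: IF@3 ID@6 stall=0 (-) EX@7 MEM@8 WB@9
I3 ld r2 <- r5: IF@6 ID@7 stall=1 (RAW on I1.r5 (WB@8)) EX@9 MEM@10 WB@11
I4 ld r4 <- r4: IF@7 ID@9 stall=0 (-) EX@10 MEM@11 WB@12
I5 mul r1 <- r1,r2: IF@9 ID@10 stall=1 (RAW on I3.r2 (WB@11)) EX@12 MEM@13 WB@14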